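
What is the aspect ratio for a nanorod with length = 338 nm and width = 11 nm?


Aspect ratio AR = length / diameter
AR = 338 / 11
AR = 30.73

30.73


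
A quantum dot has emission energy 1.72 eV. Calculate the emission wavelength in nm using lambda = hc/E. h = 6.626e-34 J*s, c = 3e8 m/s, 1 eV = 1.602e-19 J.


Convert energy: E = 1.72 eV = 1.72 * 1.602e-19 = 2.75544e-19 J
lambda = h*c / E = 6.626e-34 * 3e8 / 2.75544e-19
lambda = 7.21409e-07 m = 721.4 nm

721.4


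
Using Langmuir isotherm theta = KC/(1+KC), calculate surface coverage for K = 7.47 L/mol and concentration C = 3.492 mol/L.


Langmuir isotherm: theta = K*C / (1 + K*C)
K*C = 7.47 * 3.492 = 26.08524
theta = 26.08524 / (1 + 26.08524) = 26.08524 / 27.08524
theta = 0.9631

0.9631


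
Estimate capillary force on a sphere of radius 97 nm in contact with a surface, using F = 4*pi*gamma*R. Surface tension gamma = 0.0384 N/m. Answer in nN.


Convert radius: R = 97 nm = 9.7e-08 m
F = 4 * pi * gamma * R
F = 4 * pi * 0.0384 * 9.7e-08
F = 4.68072e-08 N = 46.8072 nN

46.8072


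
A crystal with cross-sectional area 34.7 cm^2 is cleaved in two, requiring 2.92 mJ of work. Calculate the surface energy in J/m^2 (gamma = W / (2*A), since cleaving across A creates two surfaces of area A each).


Convert: A = 34.7 cm^2 = 0.00347 m^2, W = 2.92 mJ = 0.00292 J
Cleaving exposes two faces of area A, so total new surface = 2*A and gamma = W / (2*A)
gamma = 0.00292 / (2 * 0.00347)
gamma = 0.421 J/m^2

0.421


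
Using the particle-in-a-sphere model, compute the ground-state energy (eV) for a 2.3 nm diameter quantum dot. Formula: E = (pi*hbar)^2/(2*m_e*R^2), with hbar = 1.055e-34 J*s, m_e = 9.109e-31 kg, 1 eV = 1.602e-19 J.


Radius R = 2.3/2 = 1.15 nm = 1.15e-09 m
E = (pi * 1.055e-34)^2 / (2 * 9.109e-31 * (1.15e-09)^2)
E(J) = 4.55941e-20
E = E(J) / 1.602e-19 = 0.2846 eV

0.2846


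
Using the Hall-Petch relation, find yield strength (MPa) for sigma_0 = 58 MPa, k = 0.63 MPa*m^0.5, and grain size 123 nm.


d = 123 nm = 1.23e-07 m
sqrt(d) = 0.0003507136
Hall-Petch contribution = k / sqrt(d) = 0.63 / 0.0003507136 = 1796.3 MPa
sigma = sigma_0 + k/sqrt(d) = 58 + 1796.3 = 1854.3 MPa

1854.3


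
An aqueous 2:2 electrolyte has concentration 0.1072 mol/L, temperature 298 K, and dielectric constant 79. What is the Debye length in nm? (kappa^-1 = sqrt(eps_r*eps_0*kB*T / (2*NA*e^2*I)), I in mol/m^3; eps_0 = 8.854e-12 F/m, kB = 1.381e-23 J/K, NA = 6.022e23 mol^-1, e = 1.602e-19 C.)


Ionic strength I = 0.1072 * 2^2 * 1000 = 428.8 mol/m^3
kappa^-1 = sqrt(79 * 8.854e-12 * 1.381e-23 * 298 / (2 * 6.022e23 * (1.602e-19)^2 * 428.8))
kappa^-1 = 0.466 nm

0.466


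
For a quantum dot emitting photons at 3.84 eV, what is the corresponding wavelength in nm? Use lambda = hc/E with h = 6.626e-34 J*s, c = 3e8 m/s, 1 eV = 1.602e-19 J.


Convert energy: E = 3.84 eV = 3.84 * 1.602e-19 = 6.15168e-19 J
lambda = h*c / E = 6.626e-34 * 3e8 / 6.15168e-19
lambda = 3.23131e-07 m = 323.1 nm

323.1


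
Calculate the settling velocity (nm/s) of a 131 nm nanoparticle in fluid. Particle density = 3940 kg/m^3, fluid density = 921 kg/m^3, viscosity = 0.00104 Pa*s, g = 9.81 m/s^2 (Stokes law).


Radius R = 131/2 nm = 6.55e-08 m
Density difference = 3940 - 921 = 3019 kg/m^3
v = 2 * R^2 * (rho_p - rho_f) * g / (9 * eta)
v = 2 * (6.55e-08)^2 * 3019 * 9.81 / (9 * 0.00104)
v = 2.71499e-08 m/s = 27.1499 nm/s

27.1499


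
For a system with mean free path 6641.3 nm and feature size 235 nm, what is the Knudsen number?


Knudsen number Kn = lambda / L
Kn = 6641.3 / 235
Kn = 28.2609

28.2609


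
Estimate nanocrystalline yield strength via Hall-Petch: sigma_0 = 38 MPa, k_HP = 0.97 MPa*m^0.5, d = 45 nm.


d = 45 nm = 4.5e-08 m
sqrt(d) = 0.000212132
Hall-Petch contribution = k / sqrt(d) = 0.97 / 0.000212132 = 4572.6 MPa
sigma = sigma_0 + k/sqrt(d) = 38 + 4572.6 = 4610.6 MPa

4610.6


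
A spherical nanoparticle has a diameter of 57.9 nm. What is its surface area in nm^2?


Radius r = 57.9/2 = 28.95 nm
Surface area SA = 4 * pi * r^2
SA = 4 * pi * (28.95)^2
SA = 10531.91 nm^2

10531.91


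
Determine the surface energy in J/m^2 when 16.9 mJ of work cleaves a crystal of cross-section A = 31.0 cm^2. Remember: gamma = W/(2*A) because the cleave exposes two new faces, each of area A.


Convert: A = 31.0 cm^2 = 0.0031 m^2, W = 16.9 mJ = 0.0169 J
Cleaving exposes two faces of area A, so total new surface = 2*A and gamma = W / (2*A)
gamma = 0.0169 / (2 * 0.0031)
gamma = 2.726 J/m^2

2.726


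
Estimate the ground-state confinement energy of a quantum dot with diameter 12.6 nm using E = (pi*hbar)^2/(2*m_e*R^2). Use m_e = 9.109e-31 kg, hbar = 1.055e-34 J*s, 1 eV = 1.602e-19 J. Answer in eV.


Radius R = 12.6/2 = 6.3 nm = 6.3e-09 m
E = (pi * 1.055e-34)^2 / (2 * 9.109e-31 * (6.3e-09)^2)
E(J) = 1.51923e-21
E = E(J) / 1.602e-19 = 0.0095 eV

0.0095


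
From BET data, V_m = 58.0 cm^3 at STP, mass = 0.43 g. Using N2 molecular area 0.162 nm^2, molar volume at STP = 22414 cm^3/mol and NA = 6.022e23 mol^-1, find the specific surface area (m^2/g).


Number of moles in monolayer = V_m / 22414 = 58.0 / 22414 = 0.00258767
Number of molecules = moles * NA = 0.00258767 * 6.022e23
SA = molecules * sigma / mass
SA = (58.0 / 22414) * 6.022e23 * 0.162e-18 / 0.43
SA = 587.1 m^2/g

587.1


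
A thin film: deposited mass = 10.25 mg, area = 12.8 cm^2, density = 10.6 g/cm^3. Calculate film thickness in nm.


Convert: m = 10.25 mg = 1.0250e-05 kg, A = 12.8 cm^2 = 1.2800e-03 m^2, rho = 10.6 g/cm^3 = 10600 kg/m^3
t = m / (A * rho)
t = 1.0250e-05 / (1.2800e-03 * 10600)
t = 7.5545e-07 m = 755.5 nm

755.5


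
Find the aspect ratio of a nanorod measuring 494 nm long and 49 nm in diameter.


Aspect ratio AR = length / diameter
AR = 494 / 49
AR = 10.08

10.08


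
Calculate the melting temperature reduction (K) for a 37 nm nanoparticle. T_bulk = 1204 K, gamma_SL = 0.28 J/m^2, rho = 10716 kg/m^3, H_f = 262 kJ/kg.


Radius R = 37/2 = 18.5 nm = 1.85e-08 m
Convert H_f = 262 kJ/kg = 262000 J/kg
dT = 2 * gamma_SL * T_bulk / (rho * H_f * R)
dT = 2 * 0.28 * 1204 / (10716 * 262000 * 1.85e-08)
dT = 13.0 K

13.0


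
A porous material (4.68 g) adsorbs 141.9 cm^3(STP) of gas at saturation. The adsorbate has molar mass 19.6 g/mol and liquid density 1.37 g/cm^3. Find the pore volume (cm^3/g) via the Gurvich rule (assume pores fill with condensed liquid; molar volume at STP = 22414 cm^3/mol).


Moles adsorbed n = V_ads / 22414 = 141.9 / 22414 = 6.330865e-03 mol
Liquid volume V_liq = n * M / rho_liq = 6.330865e-03 * 19.6 / 1.37 = 0.09057 cm^3
Specific pore volume V_pore = V_liq / m_sample = 0.09057 / 4.68
V_pore = 0.0194 cm^3/g

0.0194


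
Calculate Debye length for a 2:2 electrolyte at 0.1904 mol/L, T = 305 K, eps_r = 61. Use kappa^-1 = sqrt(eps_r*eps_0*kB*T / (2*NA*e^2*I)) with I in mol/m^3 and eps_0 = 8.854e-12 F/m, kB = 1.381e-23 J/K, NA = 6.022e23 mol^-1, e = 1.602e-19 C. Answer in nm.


Ionic strength I = 0.1904 * 2^2 * 1000 = 761.6 mol/m^3
kappa^-1 = sqrt(61 * 8.854e-12 * 1.381e-23 * 305 / (2 * 6.022e23 * (1.602e-19)^2 * 761.6))
kappa^-1 = 0.311 nm

0.311


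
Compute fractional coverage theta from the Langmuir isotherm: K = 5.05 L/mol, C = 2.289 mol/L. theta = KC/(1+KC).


Langmuir isotherm: theta = K*C / (1 + K*C)
K*C = 5.05 * 2.289 = 11.55945
theta = 11.55945 / (1 + 11.55945) = 11.55945 / 12.55945
theta = 0.9204

0.9204


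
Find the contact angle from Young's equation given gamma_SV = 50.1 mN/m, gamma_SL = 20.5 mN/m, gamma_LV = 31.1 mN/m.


cos(theta) = (gamma_SV - gamma_SL) / gamma_LV
cos(theta) = (50.1 - 20.5) / 31.1
cos(theta) = 0.951768
theta = arccos(0.951768) = 17.87 degrees

17.87


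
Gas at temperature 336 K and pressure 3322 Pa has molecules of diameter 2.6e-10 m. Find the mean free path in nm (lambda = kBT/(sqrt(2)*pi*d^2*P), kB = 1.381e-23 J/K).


Mean free path: lambda = kB*T / (sqrt(2) * pi * d^2 * P)
lambda = 1.381e-23 * 336 / (sqrt(2) * pi * (2.6e-10)^2 * 3322)
lambda = 4.65074e-06 m
lambda = 4650.74 nm

4650.74


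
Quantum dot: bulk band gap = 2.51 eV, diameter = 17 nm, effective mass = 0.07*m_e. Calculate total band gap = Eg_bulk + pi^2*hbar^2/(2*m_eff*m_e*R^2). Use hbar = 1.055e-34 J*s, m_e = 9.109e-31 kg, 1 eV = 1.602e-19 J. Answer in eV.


Radius R = 17/2 nm = 8.5e-09 m
Confinement energy dE = pi^2 * hbar^2 / (2 * m_eff * m_e * R^2)
dE = pi^2 * (1.055e-34)^2 / (2 * 0.07 * 9.109e-31 * (8.5e-09)^2) J, divided by 1.602e-19 J/eV
dE = 0.0744 eV
Total band gap = E_g(bulk) + dE = 2.51 + 0.0744 = 2.5844 eV

2.5844


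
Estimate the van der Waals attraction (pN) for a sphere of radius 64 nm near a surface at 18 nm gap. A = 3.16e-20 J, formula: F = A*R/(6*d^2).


Convert to SI: R = 64 nm = 6.4e-08 m, d = 18 nm = 1.8e-08 m
F = A * R / (6 * d^2)
F = 3.16e-20 * 6.4e-08 / (6 * (1.8e-08)^2)
F = 1.04033e-12 N = 1.04 pN

1.04


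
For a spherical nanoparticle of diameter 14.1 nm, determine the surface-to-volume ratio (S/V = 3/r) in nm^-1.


Radius r = 14.1/2 = 7.05 nm
S/V = 3 / r = 3 / 7.05
S/V = 0.4255 nm^-1

0.4255


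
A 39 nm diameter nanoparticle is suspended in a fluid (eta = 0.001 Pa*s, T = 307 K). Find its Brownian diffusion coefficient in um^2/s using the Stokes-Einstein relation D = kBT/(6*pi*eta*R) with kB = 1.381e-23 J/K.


Radius R = 39/2 = 19.5 nm = 1.95e-08 m
D = kB*T / (6*pi*eta*R)
D = 1.381e-23 * 307 / (6 * pi * 0.001 * 1.95e-08)
D = 1.15344e-11 m^2/s = 11.534 um^2/s

11.534


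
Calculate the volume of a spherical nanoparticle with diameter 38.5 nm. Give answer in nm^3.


Radius r = 38.5/2 = 19.25 nm
Volume V = (4/3) * pi * r^3
V = (4/3) * pi * (19.25)^3
V = 29880.01 nm^3

29880.01


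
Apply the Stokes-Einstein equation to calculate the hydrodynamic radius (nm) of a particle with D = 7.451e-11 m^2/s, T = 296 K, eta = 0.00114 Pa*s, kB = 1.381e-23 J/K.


Stokes-Einstein: R = kB*T / (6*pi*eta*D)
R = 1.381e-23 * 296 / (6 * pi * 0.00114 * 7.451e-11)
R = 2.55308e-09 m = 2.55 nm

2.55


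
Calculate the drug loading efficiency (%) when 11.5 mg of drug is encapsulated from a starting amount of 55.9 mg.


Drug loading efficiency = (drug loaded / drug initial) * 100
DLE = 11.5 / 55.9 * 100
DLE = 0.2057 * 100
DLE = 20.57%

20.57


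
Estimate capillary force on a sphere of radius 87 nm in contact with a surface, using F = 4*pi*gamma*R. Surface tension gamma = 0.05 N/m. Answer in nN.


Convert radius: R = 87 nm = 8.7e-08 m
F = 4 * pi * gamma * R
F = 4 * pi * 0.05 * 8.7e-08
F = 5.46637e-08 N = 54.6637 nN

54.6637


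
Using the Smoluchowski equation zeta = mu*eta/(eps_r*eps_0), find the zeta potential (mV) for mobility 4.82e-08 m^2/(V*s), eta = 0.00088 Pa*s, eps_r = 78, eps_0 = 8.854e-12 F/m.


Smoluchowski equation: zeta = mu * eta / (eps_r * eps_0)
zeta = 4.82e-08 * 0.00088 / (78 * 8.854e-12)
zeta = 0.061418 V = 61.42 mV

61.42


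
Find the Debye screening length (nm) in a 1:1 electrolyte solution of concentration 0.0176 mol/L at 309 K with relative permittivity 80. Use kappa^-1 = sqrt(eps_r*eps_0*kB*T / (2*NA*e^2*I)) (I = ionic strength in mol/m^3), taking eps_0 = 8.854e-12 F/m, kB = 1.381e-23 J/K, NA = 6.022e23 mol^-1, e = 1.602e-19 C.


Ionic strength I = 0.0176 * 1^2 * 1000 = 17.6 mol/m^3
kappa^-1 = sqrt(80 * 8.854e-12 * 1.381e-23 * 309 / (2 * 6.022e23 * (1.602e-19)^2 * 17.6))
kappa^-1 = 2.357 nm

2.357


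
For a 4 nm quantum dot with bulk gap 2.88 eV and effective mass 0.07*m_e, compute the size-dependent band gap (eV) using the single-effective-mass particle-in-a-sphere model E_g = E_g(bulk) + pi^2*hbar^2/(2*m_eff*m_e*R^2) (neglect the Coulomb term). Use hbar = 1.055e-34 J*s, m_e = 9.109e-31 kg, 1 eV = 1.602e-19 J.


Radius R = 4/2 nm = 2e-09 m
Confinement energy dE = pi^2 * hbar^2 / (2 * m_eff * m_e * R^2)
dE = pi^2 * (1.055e-34)^2 / (2 * 0.07 * 9.109e-31 * (2e-09)^2) J, divided by 1.602e-19 J/eV
dE = 1.3443 eV
Total band gap = E_g(bulk) + dE = 2.88 + 1.3443 = 4.2243 eV

4.2243


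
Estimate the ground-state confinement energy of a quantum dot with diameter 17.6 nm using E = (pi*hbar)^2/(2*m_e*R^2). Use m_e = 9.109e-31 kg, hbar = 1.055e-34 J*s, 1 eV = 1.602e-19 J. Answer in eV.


Radius R = 17.6/2 = 8.8 nm = 8.8e-09 m
E = (pi * 1.055e-34)^2 / (2 * 9.109e-31 * (8.8e-09)^2)
E(J) = 7.78643e-22
E = E(J) / 1.602e-19 = 0.0049 eV

0.0049


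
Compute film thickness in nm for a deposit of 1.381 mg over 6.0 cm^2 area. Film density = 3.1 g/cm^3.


Convert: m = 1.381 mg = 1.3810e-06 kg, A = 6.0 cm^2 = 6.0000e-04 m^2, rho = 3.1 g/cm^3 = 3100 kg/m^3
t = m / (A * rho)
t = 1.3810e-06 / (6.0000e-04 * 3100)
t = 7.4247e-07 m = 742.5 nm

742.5


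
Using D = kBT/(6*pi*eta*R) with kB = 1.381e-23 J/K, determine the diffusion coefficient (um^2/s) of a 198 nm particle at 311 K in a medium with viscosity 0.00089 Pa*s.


Radius R = 198/2 = 99 nm = 9.9e-08 m
D = kB*T / (6*pi*eta*R)
D = 1.381e-23 * 311 / (6 * pi * 0.00089 * 9.9e-08)
D = 2.586e-12 m^2/s = 2.586 um^2/s

2.586


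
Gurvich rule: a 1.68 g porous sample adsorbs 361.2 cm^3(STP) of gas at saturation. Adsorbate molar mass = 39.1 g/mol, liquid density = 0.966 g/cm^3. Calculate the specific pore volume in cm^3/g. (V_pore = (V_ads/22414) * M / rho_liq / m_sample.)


Moles adsorbed n = V_ads / 22414 = 361.2 / 22414 = 1.611493e-02 mol
Liquid volume V_liq = n * M / rho_liq = 1.611493e-02 * 39.1 / 0.966 = 0.65227 cm^3
Specific pore volume V_pore = V_liq / m_sample = 0.65227 / 1.68
V_pore = 0.3883 cm^3/g

0.3883


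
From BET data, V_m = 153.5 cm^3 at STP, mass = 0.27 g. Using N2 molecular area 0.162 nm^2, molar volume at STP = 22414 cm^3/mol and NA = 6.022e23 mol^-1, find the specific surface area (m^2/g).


Number of moles in monolayer = V_m / 22414 = 153.5 / 22414 = 0.0068484
Number of molecules = moles * NA = 0.0068484 * 6.022e23
SA = molecules * sigma / mass
SA = (153.5 / 22414) * 6.022e23 * 0.162e-18 / 0.27
SA = 2474.5 m^2/g

2474.5


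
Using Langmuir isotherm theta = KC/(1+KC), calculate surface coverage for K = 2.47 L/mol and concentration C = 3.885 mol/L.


Langmuir isotherm: theta = K*C / (1 + K*C)
K*C = 2.47 * 3.885 = 9.59595
theta = 9.59595 / (1 + 9.59595) = 9.59595 / 10.59595
theta = 0.9056

0.9056


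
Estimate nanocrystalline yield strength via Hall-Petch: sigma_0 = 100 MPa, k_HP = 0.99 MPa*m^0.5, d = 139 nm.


d = 139 nm = 1.39e-07 m
sqrt(d) = 0.000372827
Hall-Petch contribution = k / sqrt(d) = 0.99 / 0.000372827 = 2655.4 MPa
sigma = sigma_0 + k/sqrt(d) = 100 + 2655.4 = 2755.4 MPa

2755.4


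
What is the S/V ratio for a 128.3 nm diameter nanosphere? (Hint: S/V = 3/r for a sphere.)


Radius r = 128.3/2 = 64.15 nm
S/V = 3 / r = 3 / 64.15
S/V = 0.0468 nm^-1

0.0468


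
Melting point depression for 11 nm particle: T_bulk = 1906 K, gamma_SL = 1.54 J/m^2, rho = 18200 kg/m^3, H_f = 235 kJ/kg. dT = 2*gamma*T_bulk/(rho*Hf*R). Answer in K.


Radius R = 11/2 = 5.5 nm = 5.5e-09 m
Convert H_f = 235 kJ/kg = 235000 J/kg
dT = 2 * gamma_SL * T_bulk / (rho * H_f * R)
dT = 2 * 1.54 * 1906 / (18200 * 235000 * 5.5e-09)
dT = 249.6 K

249.6


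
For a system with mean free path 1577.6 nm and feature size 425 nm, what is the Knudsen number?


Knudsen number Kn = lambda / L
Kn = 1577.6 / 425
Kn = 3.712

3.712


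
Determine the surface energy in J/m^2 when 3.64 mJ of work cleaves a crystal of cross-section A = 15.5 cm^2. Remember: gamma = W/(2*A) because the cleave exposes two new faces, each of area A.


Convert: A = 15.5 cm^2 = 0.00155 m^2, W = 3.64 mJ = 0.00364 J
Cleaving exposes two faces of area A, so total new surface = 2*A and gamma = W / (2*A)
gamma = 0.00364 / (2 * 0.00155)
gamma = 1.174 J/m^2

1.174


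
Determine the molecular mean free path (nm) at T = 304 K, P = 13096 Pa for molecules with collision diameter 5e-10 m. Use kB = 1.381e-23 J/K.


Mean free path: lambda = kB*T / (sqrt(2) * pi * d^2 * P)
lambda = 1.381e-23 * 304 / (sqrt(2) * pi * (5e-10)^2 * 13096)
lambda = 2.88618e-07 m
lambda = 288.62 nm

288.62


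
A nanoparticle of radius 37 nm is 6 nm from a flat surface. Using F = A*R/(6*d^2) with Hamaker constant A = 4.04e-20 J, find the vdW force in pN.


Convert to SI: R = 37 nm = 3.7e-08 m, d = 6 nm = 6e-09 m
F = A * R / (6 * d^2)
F = 4.04e-20 * 3.7e-08 / (6 * (6e-09)^2)
F = 6.92037e-12 N = 6.92 pN

6.92


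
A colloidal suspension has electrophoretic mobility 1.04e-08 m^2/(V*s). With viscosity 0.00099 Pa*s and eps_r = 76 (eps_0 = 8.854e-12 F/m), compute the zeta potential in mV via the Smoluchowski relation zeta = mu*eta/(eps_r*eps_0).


Smoluchowski equation: zeta = mu * eta / (eps_r * eps_0)
zeta = 1.04e-08 * 0.00099 / (76 * 8.854e-12)
zeta = 0.015301 V = 15.3 mV

15.3


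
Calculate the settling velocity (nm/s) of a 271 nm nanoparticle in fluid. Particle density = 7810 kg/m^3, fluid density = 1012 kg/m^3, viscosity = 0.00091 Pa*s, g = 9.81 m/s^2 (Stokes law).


Radius R = 271/2 nm = 1.355e-07 m
Density difference = 7810 - 1012 = 6798 kg/m^3
v = 2 * R^2 * (rho_p - rho_f) * g / (9 * eta)
v = 2 * (1.355e-07)^2 * 6798 * 9.81 / (9 * 0.00091)
v = 2.99003e-07 m/s = 299.0025 nm/s

299.0025


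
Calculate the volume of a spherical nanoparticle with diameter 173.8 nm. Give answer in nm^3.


Radius r = 173.8/2 = 86.9 nm
Volume V = (4/3) * pi * r^3
V = (4/3) * pi * (86.9)^3
V = 2748830.36 nm^3

2748830.36


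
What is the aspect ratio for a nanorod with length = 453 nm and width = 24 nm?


Aspect ratio AR = length / diameter
AR = 453 / 24
AR = 18.88

18.88


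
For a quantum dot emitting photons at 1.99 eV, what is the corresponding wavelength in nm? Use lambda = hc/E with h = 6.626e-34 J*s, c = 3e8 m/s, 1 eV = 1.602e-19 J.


Convert energy: E = 1.99 eV = 1.99 * 1.602e-19 = 3.18798e-19 J
lambda = h*c / E = 6.626e-34 * 3e8 / 3.18798e-19
lambda = 6.2353e-07 m = 623.5 nm

623.5


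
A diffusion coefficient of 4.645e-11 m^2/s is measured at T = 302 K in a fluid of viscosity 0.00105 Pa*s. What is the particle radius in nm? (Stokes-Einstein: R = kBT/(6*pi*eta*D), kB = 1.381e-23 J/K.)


Stokes-Einstein: R = kB*T / (6*pi*eta*D)
R = 1.381e-23 * 302 / (6 * pi * 0.00105 * 4.645e-11)
R = 4.53654e-09 m = 4.54 nm

4.54


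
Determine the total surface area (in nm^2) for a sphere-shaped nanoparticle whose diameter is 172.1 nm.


Radius r = 172.1/2 = 86.05 nm
Surface area SA = 4 * pi * r^2
SA = 4 * pi * (86.05)^2
SA = 93048.98 nm^2

93048.98


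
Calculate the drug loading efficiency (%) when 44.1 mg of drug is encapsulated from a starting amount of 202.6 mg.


Drug loading efficiency = (drug loaded / drug initial) * 100
DLE = 44.1 / 202.6 * 100
DLE = 0.2177 * 100
DLE = 21.77%

21.77


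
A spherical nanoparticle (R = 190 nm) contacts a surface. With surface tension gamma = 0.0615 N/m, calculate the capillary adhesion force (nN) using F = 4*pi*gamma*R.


Convert radius: R = 190 nm = 1.9e-07 m
F = 4 * pi * gamma * R
F = 4 * pi * 0.0615 * 1.9e-07
F = 1.46838e-07 N = 146.838 nN

146.838


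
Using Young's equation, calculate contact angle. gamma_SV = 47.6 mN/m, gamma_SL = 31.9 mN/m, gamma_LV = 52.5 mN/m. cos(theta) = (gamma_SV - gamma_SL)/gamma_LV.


cos(theta) = (gamma_SV - gamma_SL) / gamma_LV
cos(theta) = (47.6 - 31.9) / 52.5
cos(theta) = 0.299048
theta = arccos(0.299048) = 72.6 degrees

72.6


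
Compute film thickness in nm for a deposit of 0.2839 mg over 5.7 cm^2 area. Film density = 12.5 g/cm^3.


Convert: m = 0.2839 mg = 2.8390e-07 kg, A = 5.7 cm^2 = 5.7000e-04 m^2, rho = 12.5 g/cm^3 = 12500 kg/m^3
t = m / (A * rho)
t = 2.8390e-07 / (5.7000e-04 * 12500)
t = 3.9846e-08 m = 39.8 nm

39.8


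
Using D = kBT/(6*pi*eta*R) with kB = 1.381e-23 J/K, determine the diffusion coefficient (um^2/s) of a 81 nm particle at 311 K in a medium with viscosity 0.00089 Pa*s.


Radius R = 81/2 = 40.5 nm = 4.05e-08 m
D = kB*T / (6*pi*eta*R)
D = 1.381e-23 * 311 / (6 * pi * 0.00089 * 4.05e-08)
D = 6.32132e-12 m^2/s = 6.321 um^2/s

6.321


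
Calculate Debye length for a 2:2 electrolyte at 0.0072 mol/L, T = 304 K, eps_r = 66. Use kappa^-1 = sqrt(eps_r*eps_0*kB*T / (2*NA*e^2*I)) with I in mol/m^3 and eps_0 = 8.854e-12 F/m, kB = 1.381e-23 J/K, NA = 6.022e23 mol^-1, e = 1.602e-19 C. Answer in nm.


Ionic strength I = 0.0072 * 2^2 * 1000 = 28.8 mol/m^3
kappa^-1 = sqrt(66 * 8.854e-12 * 1.381e-23 * 304 / (2 * 6.022e23 * (1.602e-19)^2 * 28.8))
kappa^-1 = 1.66 nm

1.66


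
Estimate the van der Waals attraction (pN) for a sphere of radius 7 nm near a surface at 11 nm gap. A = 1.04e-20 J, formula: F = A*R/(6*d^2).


Convert to SI: R = 7 nm = 7e-09 m, d = 11 nm = 1.1e-08 m
F = A * R / (6 * d^2)
F = 1.04e-20 * 7e-09 / (6 * (1.1e-08)^2)
F = 1.00275e-13 N = 0.1 pN

0.1


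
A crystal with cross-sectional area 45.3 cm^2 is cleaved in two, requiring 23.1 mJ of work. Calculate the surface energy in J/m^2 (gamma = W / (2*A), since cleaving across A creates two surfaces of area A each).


Convert: A = 45.3 cm^2 = 0.00453 m^2, W = 23.1 mJ = 0.0231 J
Cleaving exposes two faces of area A, so total new surface = 2*A and gamma = W / (2*A)
gamma = 0.0231 / (2 * 0.00453)
gamma = 2.55 J/m^2

2.55


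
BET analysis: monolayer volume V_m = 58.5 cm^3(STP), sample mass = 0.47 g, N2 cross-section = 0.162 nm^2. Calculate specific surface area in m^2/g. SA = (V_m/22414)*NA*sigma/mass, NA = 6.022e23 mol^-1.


Number of moles in monolayer = V_m / 22414 = 58.5 / 22414 = 0.00260998
Number of molecules = moles * NA = 0.00260998 * 6.022e23
SA = molecules * sigma / mass
SA = (58.5 / 22414) * 6.022e23 * 0.162e-18 / 0.47
SA = 541.7 m^2/g

541.7


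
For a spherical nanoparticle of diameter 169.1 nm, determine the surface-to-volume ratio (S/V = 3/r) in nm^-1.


Radius r = 169.1/2 = 84.55 nm
S/V = 3 / r = 3 / 84.55
S/V = 0.0355 nm^-1

0.0355


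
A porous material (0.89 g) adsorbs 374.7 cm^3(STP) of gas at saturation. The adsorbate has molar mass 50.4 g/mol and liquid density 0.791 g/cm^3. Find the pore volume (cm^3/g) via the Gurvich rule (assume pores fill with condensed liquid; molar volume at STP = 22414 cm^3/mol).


Moles adsorbed n = V_ads / 22414 = 374.7 / 22414 = 1.671723e-02 mol
Liquid volume V_liq = n * M / rho_liq = 1.671723e-02 * 50.4 / 0.791 = 1.06517 cm^3
Specific pore volume V_pore = V_liq / m_sample = 1.06517 / 0.89
V_pore = 1.1968 cm^3/g

1.1968


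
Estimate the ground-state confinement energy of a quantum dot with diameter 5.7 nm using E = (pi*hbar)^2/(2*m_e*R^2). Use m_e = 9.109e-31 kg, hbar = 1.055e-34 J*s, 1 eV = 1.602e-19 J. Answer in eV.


Radius R = 5.7/2 = 2.85 nm = 2.85e-09 m
E = (pi * 1.055e-34)^2 / (2 * 9.109e-31 * (2.85e-09)^2)
E(J) = 7.42359e-21
E = E(J) / 1.602e-19 = 0.0463 eV

0.0463


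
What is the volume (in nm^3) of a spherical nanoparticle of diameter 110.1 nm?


Radius r = 110.1/2 = 55.05 nm
Volume V = (4/3) * pi * r^3
V = (4/3) * pi * (55.05)^3
V = 698812.36 nm^3

698812.36


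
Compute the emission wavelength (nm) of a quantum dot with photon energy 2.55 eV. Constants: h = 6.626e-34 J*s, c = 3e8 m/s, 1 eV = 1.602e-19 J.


Convert energy: E = 2.55 eV = 2.55 * 1.602e-19 = 4.0851e-19 J
lambda = h*c / E = 6.626e-34 * 3e8 / 4.0851e-19
lambda = 4.86598e-07 m = 486.6 nm

486.6


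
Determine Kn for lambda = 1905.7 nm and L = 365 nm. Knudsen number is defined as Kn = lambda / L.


Knudsen number Kn = lambda / L
Kn = 1905.7 / 365
Kn = 5.2211

5.2211


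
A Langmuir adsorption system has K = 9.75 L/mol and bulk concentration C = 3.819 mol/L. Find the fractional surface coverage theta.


Langmuir isotherm: theta = K*C / (1 + K*C)
K*C = 9.75 * 3.819 = 37.23525
theta = 37.23525 / (1 + 37.23525) = 37.23525 / 38.23525
theta = 0.9738

0.9738


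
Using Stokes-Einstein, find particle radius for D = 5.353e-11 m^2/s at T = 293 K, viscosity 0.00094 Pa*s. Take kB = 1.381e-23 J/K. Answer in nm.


Stokes-Einstein: R = kB*T / (6*pi*eta*D)
R = 1.381e-23 * 293 / (6 * pi * 0.00094 * 5.353e-11)
R = 4.26614e-09 m = 4.27 nm

4.27


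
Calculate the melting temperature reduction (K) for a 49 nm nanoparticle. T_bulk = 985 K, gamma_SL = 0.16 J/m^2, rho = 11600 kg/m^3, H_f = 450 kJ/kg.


Radius R = 49/2 = 24.5 nm = 2.45e-08 m
Convert H_f = 450 kJ/kg = 450000 J/kg
dT = 2 * gamma_SL * T_bulk / (rho * H_f * R)
dT = 2 * 0.16 * 985 / (11600 * 450000 * 2.45e-08)
dT = 2.5 K

2.5


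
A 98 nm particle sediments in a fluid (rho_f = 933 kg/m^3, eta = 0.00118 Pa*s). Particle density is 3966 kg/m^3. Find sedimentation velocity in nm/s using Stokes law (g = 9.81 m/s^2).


Radius R = 98/2 nm = 4.9e-08 m
Density difference = 3966 - 933 = 3033 kg/m^3
v = 2 * R^2 * (rho_p - rho_f) * g / (9 * eta)
v = 2 * (4.9e-08)^2 * 3033 * 9.81 / (9 * 0.00118)
v = 1.34536e-08 m/s = 13.4536 nm/s

13.4536


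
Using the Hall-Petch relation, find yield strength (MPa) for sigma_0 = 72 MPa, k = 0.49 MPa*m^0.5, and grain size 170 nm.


d = 170 nm = 1.7e-07 m
sqrt(d) = 0.0004123106
Hall-Petch contribution = k / sqrt(d) = 0.49 / 0.0004123106 = 1188.4 MPa
sigma = sigma_0 + k/sqrt(d) = 72 + 1188.4 = 1260.4 MPa

1260.4


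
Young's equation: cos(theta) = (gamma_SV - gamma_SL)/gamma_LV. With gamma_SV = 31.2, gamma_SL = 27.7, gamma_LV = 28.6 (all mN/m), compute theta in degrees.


cos(theta) = (gamma_SV - gamma_SL) / gamma_LV
cos(theta) = (31.2 - 27.7) / 28.6
cos(theta) = 0.122378
theta = arccos(0.122378) = 82.97 degrees

82.97


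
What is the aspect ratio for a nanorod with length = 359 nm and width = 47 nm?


Aspect ratio AR = length / diameter
AR = 359 / 47
AR = 7.64

7.64


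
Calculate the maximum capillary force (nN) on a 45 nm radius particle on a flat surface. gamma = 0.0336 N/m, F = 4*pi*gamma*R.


Convert radius: R = 45 nm = 4.5e-08 m
F = 4 * pi * gamma * R
F = 4 * pi * 0.0336 * 4.5e-08
F = 1.90004e-08 N = 19.0004 nN

19.0004


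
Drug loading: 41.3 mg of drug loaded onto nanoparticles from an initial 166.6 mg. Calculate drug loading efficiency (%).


Drug loading efficiency = (drug loaded / drug initial) * 100
DLE = 41.3 / 166.6 * 100
DLE = 0.2479 * 100
DLE = 24.79%

24.79


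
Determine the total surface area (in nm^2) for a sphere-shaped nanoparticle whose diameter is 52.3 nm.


Radius r = 52.3/2 = 26.15 nm
Surface area SA = 4 * pi * r^2
SA = 4 * pi * (26.15)^2
SA = 8593.17 nm^2

8593.17


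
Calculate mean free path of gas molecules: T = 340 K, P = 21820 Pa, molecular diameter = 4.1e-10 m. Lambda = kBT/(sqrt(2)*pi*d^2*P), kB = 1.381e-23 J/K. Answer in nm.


Mean free path: lambda = kB*T / (sqrt(2) * pi * d^2 * P)
lambda = 1.381e-23 * 340 / (sqrt(2) * pi * (4.1e-10)^2 * 21820)
lambda = 2.88128e-07 m
lambda = 288.13 nm

288.13


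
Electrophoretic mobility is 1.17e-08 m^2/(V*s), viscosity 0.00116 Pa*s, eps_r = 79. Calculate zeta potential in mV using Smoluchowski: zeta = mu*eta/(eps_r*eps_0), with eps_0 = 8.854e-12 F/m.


Smoluchowski equation: zeta = mu * eta / (eps_r * eps_0)
zeta = 1.17e-08 * 0.00116 / (79 * 8.854e-12)
zeta = 0.019403 V = 19.4 mV

19.4


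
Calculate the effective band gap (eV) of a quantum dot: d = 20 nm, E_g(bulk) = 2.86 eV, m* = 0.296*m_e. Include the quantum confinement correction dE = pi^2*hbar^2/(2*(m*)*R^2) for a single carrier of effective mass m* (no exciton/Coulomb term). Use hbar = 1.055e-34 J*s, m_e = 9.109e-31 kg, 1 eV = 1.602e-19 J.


Radius R = 20/2 nm = 1e-08 m
Confinement energy dE = pi^2 * hbar^2 / (2 * m_eff * m_e * R^2)
dE = pi^2 * (1.055e-34)^2 / (2 * 0.296 * 9.109e-31 * (1e-08)^2) J, divided by 1.602e-19 J/eV
dE = 0.0127 eV
Total band gap = E_g(bulk) + dE = 2.86 + 0.0127 = 2.8727 eV

2.8727


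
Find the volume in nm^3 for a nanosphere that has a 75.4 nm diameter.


Radius r = 75.4/2 = 37.7 nm
Volume V = (4/3) * pi * r^3
V = (4/3) * pi * (37.7)^3
V = 224446.41 nm^3

224446.41


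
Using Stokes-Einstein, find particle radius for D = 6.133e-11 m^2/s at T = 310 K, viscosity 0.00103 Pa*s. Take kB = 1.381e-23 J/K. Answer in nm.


Stokes-Einstein: R = kB*T / (6*pi*eta*D)
R = 1.381e-23 * 310 / (6 * pi * 0.00103 * 6.133e-11)
R = 3.59537e-09 m = 3.6 nm

3.6


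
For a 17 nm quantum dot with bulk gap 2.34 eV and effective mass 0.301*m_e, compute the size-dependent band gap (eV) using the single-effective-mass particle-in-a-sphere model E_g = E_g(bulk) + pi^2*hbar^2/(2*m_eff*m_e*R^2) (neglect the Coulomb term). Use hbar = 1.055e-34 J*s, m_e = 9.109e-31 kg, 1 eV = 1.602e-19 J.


Radius R = 17/2 nm = 8.5e-09 m
Confinement energy dE = pi^2 * hbar^2 / (2 * m_eff * m_e * R^2)
dE = pi^2 * (1.055e-34)^2 / (2 * 0.301 * 9.109e-31 * (8.5e-09)^2) J, divided by 1.602e-19 J/eV
dE = 0.0173 eV
Total band gap = E_g(bulk) + dE = 2.34 + 0.0173 = 2.3573 eV

2.3573


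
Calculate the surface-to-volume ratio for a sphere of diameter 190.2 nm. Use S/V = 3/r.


Radius r = 190.2/2 = 95.1 nm
S/V = 3 / r = 3 / 95.1
S/V = 0.0315 nm^-1

0.0315


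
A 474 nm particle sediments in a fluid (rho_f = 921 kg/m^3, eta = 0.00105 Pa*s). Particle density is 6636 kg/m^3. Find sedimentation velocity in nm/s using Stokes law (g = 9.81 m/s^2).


Radius R = 474/2 nm = 2.37e-07 m
Density difference = 6636 - 921 = 5715 kg/m^3
v = 2 * R^2 * (rho_p - rho_f) * g / (9 * eta)
v = 2 * (2.37e-07)^2 * 5715 * 9.81 / (9 * 0.00105)
v = 6.66469e-07 m/s = 666.4693 nm/s

666.4693


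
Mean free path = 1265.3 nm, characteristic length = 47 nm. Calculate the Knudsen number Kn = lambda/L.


Knudsen number Kn = lambda / L
Kn = 1265.3 / 47
Kn = 26.9213

26.9213


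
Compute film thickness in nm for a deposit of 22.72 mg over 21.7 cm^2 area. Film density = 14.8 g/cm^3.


Convert: m = 22.72 mg = 2.2720e-05 kg, A = 21.7 cm^2 = 2.1700e-03 m^2, rho = 14.8 g/cm^3 = 14800 kg/m^3
t = m / (A * rho)
t = 2.2720e-05 / (2.1700e-03 * 14800)
t = 7.0744e-07 m = 707.4 nm

707.4


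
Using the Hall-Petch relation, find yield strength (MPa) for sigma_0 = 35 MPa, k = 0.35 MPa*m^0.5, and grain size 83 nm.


d = 83 nm = 8.3e-08 m
sqrt(d) = 0.0002880972
Hall-Petch contribution = k / sqrt(d) = 0.35 / 0.0002880972 = 1214.9 MPa
sigma = sigma_0 + k/sqrt(d) = 35 + 1214.9 = 1249.9 MPa

1249.9


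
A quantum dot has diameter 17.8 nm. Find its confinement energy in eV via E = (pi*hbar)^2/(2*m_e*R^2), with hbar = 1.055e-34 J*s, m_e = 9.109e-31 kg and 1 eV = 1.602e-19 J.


Radius R = 17.8/2 = 8.9 nm = 8.9e-09 m
E = (pi * 1.055e-34)^2 / (2 * 9.109e-31 * (8.9e-09)^2)
E(J) = 7.61244e-22
E = E(J) / 1.602e-19 = 0.0048 eV

0.0048


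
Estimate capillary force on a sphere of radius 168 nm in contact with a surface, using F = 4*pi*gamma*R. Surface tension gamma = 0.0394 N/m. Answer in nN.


Convert radius: R = 168 nm = 1.68e-07 m
F = 4 * pi * gamma * R
F = 4 * pi * 0.0394 * 1.68e-07
F = 8.31793e-08 N = 83.1793 nN

83.1793


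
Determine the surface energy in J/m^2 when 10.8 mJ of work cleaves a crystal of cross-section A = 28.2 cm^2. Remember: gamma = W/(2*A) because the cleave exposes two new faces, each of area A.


Convert: A = 28.2 cm^2 = 0.00282 m^2, W = 10.8 mJ = 0.0108 J
Cleaving exposes two faces of area A, so total new surface = 2*A and gamma = W / (2*A)
gamma = 0.0108 / (2 * 0.00282)
gamma = 1.915 J/m^2

1.915


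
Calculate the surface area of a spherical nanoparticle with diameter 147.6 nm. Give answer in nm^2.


Radius r = 147.6/2 = 73.8 nm
Surface area SA = 4 * pi * r^2
SA = 4 * pi * (73.8)^2
SA = 68441.98 nm^2

68441.98


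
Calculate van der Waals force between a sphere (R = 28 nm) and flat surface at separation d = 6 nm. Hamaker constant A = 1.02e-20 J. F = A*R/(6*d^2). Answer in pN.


Convert to SI: R = 28 nm = 2.8e-08 m, d = 6 nm = 6e-09 m
F = A * R / (6 * d^2)
F = 1.02e-20 * 2.8e-08 / (6 * (6e-09)^2)
F = 1.32222e-12 N = 1.322 pN

1.322


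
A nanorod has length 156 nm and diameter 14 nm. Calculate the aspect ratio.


Aspect ratio AR = length / diameter
AR = 156 / 14
AR = 11.14

11.14


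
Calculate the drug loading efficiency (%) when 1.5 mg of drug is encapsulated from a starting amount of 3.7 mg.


Drug loading efficiency = (drug loaded / drug initial) * 100
DLE = 1.5 / 3.7 * 100
DLE = 0.4054 * 100
DLE = 40.54%

40.54


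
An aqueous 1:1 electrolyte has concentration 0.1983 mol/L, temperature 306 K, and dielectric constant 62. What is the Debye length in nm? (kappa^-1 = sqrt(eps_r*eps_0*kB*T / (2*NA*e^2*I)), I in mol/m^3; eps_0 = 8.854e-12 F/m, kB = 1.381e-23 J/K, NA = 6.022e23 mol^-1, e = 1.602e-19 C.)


Ionic strength I = 0.1983 * 1^2 * 1000 = 198.3 mol/m^3
kappa^-1 = sqrt(62 * 8.854e-12 * 1.381e-23 * 306 / (2 * 6.022e23 * (1.602e-19)^2 * 198.3))
kappa^-1 = 0.615 nm

0.615


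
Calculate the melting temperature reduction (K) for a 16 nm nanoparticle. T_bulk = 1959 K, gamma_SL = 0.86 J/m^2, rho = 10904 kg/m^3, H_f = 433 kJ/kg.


Radius R = 16/2 = 8 nm = 8e-09 m
Convert H_f = 433 kJ/kg = 433000 J/kg
dT = 2 * gamma_SL * T_bulk / (rho * H_f * R)
dT = 2 * 0.86 * 1959 / (10904 * 433000 * 8e-09)
dT = 89.2 K

89.2


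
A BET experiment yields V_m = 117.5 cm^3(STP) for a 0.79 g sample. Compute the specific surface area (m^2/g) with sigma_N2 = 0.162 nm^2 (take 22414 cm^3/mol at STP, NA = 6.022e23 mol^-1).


Number of moles in monolayer = V_m / 22414 = 117.5 / 22414 = 0.00524226
Number of molecules = moles * NA = 0.00524226 * 6.022e23
SA = molecules * sigma / mass
SA = (117.5 / 22414) * 6.022e23 * 0.162e-18 / 0.79
SA = 647.4 m^2/g

647.4


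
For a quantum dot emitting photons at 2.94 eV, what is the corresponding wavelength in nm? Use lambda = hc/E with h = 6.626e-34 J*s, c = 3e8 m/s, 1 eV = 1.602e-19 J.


Convert energy: E = 2.94 eV = 2.94 * 1.602e-19 = 4.70988e-19 J
lambda = h*c / E = 6.626e-34 * 3e8 / 4.70988e-19
lambda = 4.22049e-07 m = 422.0 nm

422.0


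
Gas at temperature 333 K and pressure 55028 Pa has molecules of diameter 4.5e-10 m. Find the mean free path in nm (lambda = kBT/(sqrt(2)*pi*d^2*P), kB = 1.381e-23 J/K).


Mean free path: lambda = kB*T / (sqrt(2) * pi * d^2 * P)
lambda = 1.381e-23 * 333 / (sqrt(2) * pi * (4.5e-10)^2 * 55028)
lambda = 9.2889e-08 m
lambda = 92.89 nm

92.89


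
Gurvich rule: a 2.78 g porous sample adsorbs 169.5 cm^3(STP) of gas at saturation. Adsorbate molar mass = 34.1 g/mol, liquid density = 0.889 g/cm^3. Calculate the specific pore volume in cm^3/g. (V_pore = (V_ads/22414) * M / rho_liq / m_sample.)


Moles adsorbed n = V_ads / 22414 = 169.5 / 22414 = 7.562238e-03 mol
Liquid volume V_liq = n * M / rho_liq = 7.562238e-03 * 34.1 / 0.889 = 0.29007 cm^3
Specific pore volume V_pore = V_liq / m_sample = 0.29007 / 2.78
V_pore = 0.1043 cm^3/g

0.1043


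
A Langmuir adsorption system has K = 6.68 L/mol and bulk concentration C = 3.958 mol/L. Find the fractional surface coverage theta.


Langmuir isotherm: theta = K*C / (1 + K*C)
K*C = 6.68 * 3.958 = 26.43944
theta = 26.43944 / (1 + 26.43944) = 26.43944 / 27.43944
theta = 0.9636

0.9636


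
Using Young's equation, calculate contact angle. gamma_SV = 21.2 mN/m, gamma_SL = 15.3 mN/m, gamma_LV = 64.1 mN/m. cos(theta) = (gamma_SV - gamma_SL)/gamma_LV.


cos(theta) = (gamma_SV - gamma_SL) / gamma_LV
cos(theta) = (21.2 - 15.3) / 64.1
cos(theta) = 0.092044
theta = arccos(0.092044) = 84.72 degrees

84.72


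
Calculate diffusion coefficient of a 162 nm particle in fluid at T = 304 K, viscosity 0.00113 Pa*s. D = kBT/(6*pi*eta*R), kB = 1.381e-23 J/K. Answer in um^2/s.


Radius R = 162/2 = 81 nm = 8.1e-08 m
D = kB*T / (6*pi*eta*R)
D = 1.381e-23 * 304 / (6 * pi * 0.00113 * 8.1e-08)
D = 2.43334e-12 m^2/s = 2.433 um^2/s

2.433


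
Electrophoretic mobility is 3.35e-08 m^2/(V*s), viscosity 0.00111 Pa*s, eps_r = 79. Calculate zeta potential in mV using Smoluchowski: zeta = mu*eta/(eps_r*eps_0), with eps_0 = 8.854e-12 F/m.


Smoluchowski equation: zeta = mu * eta / (eps_r * eps_0)
zeta = 3.35e-08 * 0.00111 / (79 * 8.854e-12)
zeta = 0.053162 V = 53.16 mV

53.16


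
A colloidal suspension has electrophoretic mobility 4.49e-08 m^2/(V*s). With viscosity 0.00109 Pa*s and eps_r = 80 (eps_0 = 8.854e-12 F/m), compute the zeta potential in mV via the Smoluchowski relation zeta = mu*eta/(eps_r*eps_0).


Smoluchowski equation: zeta = mu * eta / (eps_r * eps_0)
zeta = 4.49e-08 * 0.00109 / (80 * 8.854e-12)
zeta = 0.069094 V = 69.09 mV

69.09


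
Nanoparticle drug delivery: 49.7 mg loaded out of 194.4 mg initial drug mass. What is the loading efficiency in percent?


Drug loading efficiency = (drug loaded / drug initial) * 100
DLE = 49.7 / 194.4 * 100
DLE = 0.2557 * 100
DLE = 25.57%

25.57


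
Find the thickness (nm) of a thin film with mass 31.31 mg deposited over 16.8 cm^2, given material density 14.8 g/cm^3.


Convert: m = 31.31 mg = 3.1310e-05 kg, A = 16.8 cm^2 = 1.6800e-03 m^2, rho = 14.8 g/cm^3 = 14800 kg/m^3
t = m / (A * rho)
t = 3.1310e-05 / (1.6800e-03 * 14800)
t = 1.2593e-06 m = 1259.3 nm

1259.3


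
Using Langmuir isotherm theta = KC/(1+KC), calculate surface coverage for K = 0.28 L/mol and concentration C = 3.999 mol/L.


Langmuir isotherm: theta = K*C / (1 + K*C)
K*C = 0.28 * 3.999 = 1.11972
theta = 1.11972 / (1 + 1.11972) = 1.11972 / 2.11972
theta = 0.5282

0.5282


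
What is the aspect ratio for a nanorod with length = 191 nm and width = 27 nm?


Aspect ratio AR = length / diameter
AR = 191 / 27
AR = 7.07

7.07


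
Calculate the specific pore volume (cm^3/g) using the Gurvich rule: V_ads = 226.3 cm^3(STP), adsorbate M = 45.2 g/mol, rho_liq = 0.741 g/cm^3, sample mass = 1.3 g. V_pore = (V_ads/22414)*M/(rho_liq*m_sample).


Moles adsorbed n = V_ads / 22414 = 226.3 / 22414 = 1.009637e-02 mol
Liquid volume V_liq = n * M / rho_liq = 1.009637e-02 * 45.2 / 0.741 = 0.61586 cm^3
Specific pore volume V_pore = V_liq / m_sample = 0.61586 / 1.3
V_pore = 0.4737 cm^3/g

0.4737


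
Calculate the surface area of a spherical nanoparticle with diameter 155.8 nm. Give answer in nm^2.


Radius r = 155.8/2 = 77.9 nm
Surface area SA = 4 * pi * r^2
SA = 4 * pi * (77.9)^2
SA = 76257.89 nm^2

76257.89


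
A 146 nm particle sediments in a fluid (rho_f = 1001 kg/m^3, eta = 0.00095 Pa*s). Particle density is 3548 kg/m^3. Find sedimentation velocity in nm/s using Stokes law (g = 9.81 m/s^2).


Radius R = 146/2 nm = 7.3e-08 m
Density difference = 3548 - 1001 = 2547 kg/m^3
v = 2 * R^2 * (rho_p - rho_f) * g / (9 * eta)
v = 2 * (7.3e-08)^2 * 2547 * 9.81 / (9 * 0.00095)
v = 3.11464e-08 m/s = 31.1464 nm/s

31.1464


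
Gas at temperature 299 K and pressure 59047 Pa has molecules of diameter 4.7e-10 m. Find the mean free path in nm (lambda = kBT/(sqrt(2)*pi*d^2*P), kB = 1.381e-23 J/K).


Mean free path: lambda = kB*T / (sqrt(2) * pi * d^2 * P)
lambda = 1.381e-23 * 299 / (sqrt(2) * pi * (4.7e-10)^2 * 59047)
lambda = 7.12535e-08 m
lambda = 71.25 nm

71.25


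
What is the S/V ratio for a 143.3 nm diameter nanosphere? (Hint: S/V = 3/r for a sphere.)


Radius r = 143.3/2 = 71.65 nm
S/V = 3 / r = 3 / 71.65
S/V = 0.0419 nm^-1

0.0419


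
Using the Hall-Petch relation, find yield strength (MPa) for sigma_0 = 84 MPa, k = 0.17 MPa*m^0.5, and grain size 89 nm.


d = 89 nm = 8.9e-08 m
sqrt(d) = 0.0002983287
Hall-Petch contribution = k / sqrt(d) = 0.17 / 0.0002983287 = 569.8 MPa
sigma = sigma_0 + k/sqrt(d) = 84 + 569.8 = 653.8 MPa

653.8


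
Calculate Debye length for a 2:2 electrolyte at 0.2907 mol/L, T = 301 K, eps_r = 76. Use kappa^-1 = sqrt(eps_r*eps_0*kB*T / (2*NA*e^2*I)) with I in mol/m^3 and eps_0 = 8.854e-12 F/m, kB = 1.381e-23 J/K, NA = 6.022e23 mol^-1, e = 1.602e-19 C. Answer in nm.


Ionic strength I = 0.2907 * 2^2 * 1000 = 1162.8 mol/m^3
kappa^-1 = sqrt(76 * 8.854e-12 * 1.381e-23 * 301 / (2 * 6.022e23 * (1.602e-19)^2 * 1162.8))
kappa^-1 = 0.279 nm

0.279


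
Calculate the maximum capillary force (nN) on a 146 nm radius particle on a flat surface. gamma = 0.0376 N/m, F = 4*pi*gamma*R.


Convert radius: R = 146 nm = 1.46e-07 m
F = 4 * pi * gamma * R
F = 4 * pi * 0.0376 * 1.46e-07
F = 6.89843e-08 N = 68.9843 nN

68.9843


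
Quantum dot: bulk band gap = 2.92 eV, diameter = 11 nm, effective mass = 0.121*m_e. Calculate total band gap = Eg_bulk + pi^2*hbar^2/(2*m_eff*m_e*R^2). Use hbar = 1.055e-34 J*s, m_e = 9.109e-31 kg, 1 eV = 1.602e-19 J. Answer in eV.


Radius R = 11/2 nm = 5.5e-09 m
Confinement energy dE = pi^2 * hbar^2 / (2 * m_eff * m_e * R^2)
dE = pi^2 * (1.055e-34)^2 / (2 * 0.121 * 9.109e-31 * (5.5e-09)^2) J, divided by 1.602e-19 J/eV
dE = 0.1028 eV
Total band gap = E_g(bulk) + dE = 2.92 + 0.1028 = 3.0228 eV

3.0228
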